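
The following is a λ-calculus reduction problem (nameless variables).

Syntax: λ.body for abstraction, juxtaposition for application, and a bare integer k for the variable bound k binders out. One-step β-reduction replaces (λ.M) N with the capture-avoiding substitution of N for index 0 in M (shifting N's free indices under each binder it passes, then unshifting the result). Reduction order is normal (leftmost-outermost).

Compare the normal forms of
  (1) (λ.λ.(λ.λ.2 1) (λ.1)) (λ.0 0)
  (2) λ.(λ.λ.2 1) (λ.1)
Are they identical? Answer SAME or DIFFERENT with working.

Term A:
  start: (λ.λ.(λ.λ.2 1) (λ.1)) (λ.0 0)
  →1  λ.(λ.λ.2 1) (λ.1)
  →2  λ.λ.1 (λ.2)

Term B:
  start: λ.(λ.λ.2 1) (λ.1)
  →1  λ.λ.1 (λ.2)

Answer: SAME — A ⇓ λ.λ.1 (λ.2), B ⇓ λ.λ.1 (λ.2)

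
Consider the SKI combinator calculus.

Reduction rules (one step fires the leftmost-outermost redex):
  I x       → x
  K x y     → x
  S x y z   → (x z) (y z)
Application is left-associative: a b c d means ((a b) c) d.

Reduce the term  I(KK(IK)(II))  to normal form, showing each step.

Answer: normal form = KI  (in 3 steps)

Reduction:
  start: I(KK(IK)(II))
  [1] KK(IK)(II)
  [2] K(II)
  [3] KI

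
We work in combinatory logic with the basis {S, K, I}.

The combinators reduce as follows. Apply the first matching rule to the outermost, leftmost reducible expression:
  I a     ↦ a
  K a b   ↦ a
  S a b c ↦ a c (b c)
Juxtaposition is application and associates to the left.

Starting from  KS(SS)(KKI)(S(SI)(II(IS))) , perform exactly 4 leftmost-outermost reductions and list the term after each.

  start: KS(SS)(KKI)(S(SI)(II(IS)))
  [1] S(KKI)(S(SI)(II(IS)))
  [2] SK(S(SI)(II(IS)))
  [3] SK(S(SI)(I(IS)))
  [4] SK(S(SI)(IS))

Answer: after 4 steps: SK(S(SI)(IS))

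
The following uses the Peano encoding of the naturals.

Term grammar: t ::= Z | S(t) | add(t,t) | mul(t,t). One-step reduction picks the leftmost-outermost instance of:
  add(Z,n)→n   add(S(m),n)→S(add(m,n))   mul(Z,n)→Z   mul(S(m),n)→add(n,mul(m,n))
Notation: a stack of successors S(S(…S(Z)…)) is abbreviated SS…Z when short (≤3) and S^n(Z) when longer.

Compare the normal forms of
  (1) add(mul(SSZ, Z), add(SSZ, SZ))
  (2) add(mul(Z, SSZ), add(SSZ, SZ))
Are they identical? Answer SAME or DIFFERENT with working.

Term A:
  start: add(mul(SSZ, Z), add(SSZ, SZ))
  step 1: add(add(Z, mul(SZ, Z)), add(SSZ, SZ))
  step 2: add(mul(SZ, Z), add(SSZ, SZ))
  step 3: add(add(Z, mul(Z, Z)), add(SSZ, SZ))
  step 4: add(mul(Z, Z), add(SSZ, SZ))
  step 5: add(Z, add(SSZ, SZ))
  step 6: add(SSZ, SZ)
  step 7: S(add(SZ, SZ))
  step 8: S(S(add(Z, SZ)))
  step 9: SSSZ

Term B:
  start: add(mul(Z, SSZ), add(SSZ, SZ))
  step 1: add(Z, add(SSZ, SZ))
  step 2: add(SSZ, SZ)
  step 3: S(add(SZ, SZ))
  step 4: S(S(add(Z, SZ)))
  step 5: SSSZ

Answer: SAME — A ⇓ SSSZ, B ⇓ SSSZ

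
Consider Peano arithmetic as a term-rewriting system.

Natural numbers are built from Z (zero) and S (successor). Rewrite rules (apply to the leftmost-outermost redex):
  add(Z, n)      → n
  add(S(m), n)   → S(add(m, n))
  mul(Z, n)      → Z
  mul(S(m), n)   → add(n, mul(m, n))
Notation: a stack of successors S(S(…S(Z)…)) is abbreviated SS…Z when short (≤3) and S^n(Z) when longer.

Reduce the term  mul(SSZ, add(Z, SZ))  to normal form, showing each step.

Answer: normal form = SSZ  (in 9 steps)

Derivation:
  start: mul(SSZ, add(Z, SZ))
  step 1: add(add(Z, SZ), mul(SZ, add(Z, SZ)))
  step 2: add(SZ, mul(SZ, add(Z, SZ)))
  step 3: S(add(Z, mul(SZ, add(Z, SZ))))
  step 4: S(mul(SZ, add(Z, SZ)))
  step 5: S(add(add(Z, SZ), mul(Z, add(Z, SZ))))
  step 6: S(add(SZ, mul(Z, add(Z, SZ))))
  step 7: S(S(add(Z, mul(Z, add(Z, SZ)))))
  step 8: S(S(mul(Z, add(Z, SZ))))
  step 9: SSZ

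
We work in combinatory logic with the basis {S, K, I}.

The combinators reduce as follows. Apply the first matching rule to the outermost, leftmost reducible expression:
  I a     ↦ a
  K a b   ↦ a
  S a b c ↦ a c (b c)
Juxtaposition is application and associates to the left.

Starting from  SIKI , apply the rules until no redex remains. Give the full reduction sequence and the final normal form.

  start: SIKI
  step 1: II(KI)
  step 2: I(KI)
  step 3: KI

Answer: normal form = KI  (in 3 steps)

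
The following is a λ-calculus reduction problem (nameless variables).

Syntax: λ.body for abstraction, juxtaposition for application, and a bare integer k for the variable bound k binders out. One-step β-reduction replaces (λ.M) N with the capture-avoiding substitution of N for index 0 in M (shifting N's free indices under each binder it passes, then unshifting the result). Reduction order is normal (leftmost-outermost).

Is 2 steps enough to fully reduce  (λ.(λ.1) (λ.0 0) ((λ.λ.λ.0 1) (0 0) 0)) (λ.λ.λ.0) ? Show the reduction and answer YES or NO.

Answer: NO — after 2 steps the term is (λ.λ.λ.0) ((λ.λ.λ.0 1) ((λ.λ.λ.0) (λ.λ.λ.0)) (λ.λ.λ.0)), not yet normal

Working:
  start: (λ.(λ.1) (λ.0 0) ((λ.λ.λ.0 1) (0 0) 0)) (λ.λ.λ.0)
  [1] (λ.λ.λ.λ.0) (λ.0 0) ((λ.λ.λ.0 1) ((λ.λ.λ.0) (λ.λ.λ.0)) (λ.λ.λ.0))
  [2] (λ.λ.λ.0) ((λ.λ.λ.0 1) ((λ.λ.λ.0) (λ.λ.λ.0)) (λ.λ.λ.0))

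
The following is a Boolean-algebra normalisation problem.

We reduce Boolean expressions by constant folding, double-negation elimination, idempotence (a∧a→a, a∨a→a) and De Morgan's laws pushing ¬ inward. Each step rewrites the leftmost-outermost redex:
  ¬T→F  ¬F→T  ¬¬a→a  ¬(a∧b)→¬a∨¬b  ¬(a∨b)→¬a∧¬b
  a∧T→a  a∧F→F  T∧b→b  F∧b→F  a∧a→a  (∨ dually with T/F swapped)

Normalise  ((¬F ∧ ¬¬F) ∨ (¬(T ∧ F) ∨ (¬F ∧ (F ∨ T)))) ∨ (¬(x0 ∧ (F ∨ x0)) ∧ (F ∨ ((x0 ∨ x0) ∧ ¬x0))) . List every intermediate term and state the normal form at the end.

  start: ((¬F ∧ ¬¬F) ∨ (¬(T ∧ F) ∨ (¬F ∧ (F ∨ T)))) ∨ (¬(x0 ∧ (F ∨ x0)) ∧ (F ∨ ((x0 ∨ x0) ∧ ¬x0)))
  [1] ((T ∧ ¬¬F) ∨ (¬(T ∧ F) ∨ (¬F ∧ (F ∨ T)))) ∨ (¬(x0 ∧ (F ∨ x0)) ∧ (F ∨ ((x0 ∨ x0) ∧ ¬x0)))
  [2] (¬¬F ∨ (¬(T ∧ F) ∨ (¬F ∧ (F ∨ T)))) ∨ (¬(x0 ∧ (F ∨ x0)) ∧ (F ∨ ((x0 ∨ x0) ∧ ¬x0)))
  [3] (F ∨ (¬(T ∧ F) ∨ (¬F ∧ (F ∨ T)))) ∨ (¬(x0 ∧ (F ∨ x0)) ∧ (F ∨ ((x0 ∨ x0) ∧ ¬x0)))
  [4] (¬(T ∧ F) ∨ (¬F ∧ (F ∨ T))) ∨ (¬(x0 ∧ (F ∨ x0)) ∧ (F ∨ ((x0 ∨ x0) ∧ ¬x0)))
  [5] ((¬T ∨ ¬F) ∨ (¬F ∧ (F ∨ T))) ∨ (¬(x0 ∧ (F ∨ x0)) ∧ (F ∨ ((x0 ∨ x0) ∧ ¬x0)))
  [6] ((F ∨ ¬F) ∨ (¬F ∧ (F ∨ T))) ∨ (¬(x0 ∧ (F ∨ x0)) ∧ (F ∨ ((x0 ∨ x0) ∧ ¬x0)))
  [7] (¬F ∨ (¬F ∧ (F ∨ T))) ∨ (¬(x0 ∧ (F ∨ x0)) ∧ (F ∨ ((x0 ∨ x0) ∧ ¬x0)))
  [8] (T ∨ (¬F ∧ (F ∨ T))) ∨ (¬(x0 ∧ (F ∨ x0)) ∧ (F ∨ ((x0 ∨ x0) ∧ ¬x0)))
  [9] T ∨ (¬(x0 ∧ (F ∨ x0)) ∧ (F ∨ ((x0 ∨ x0) ∧ ¬x0)))
  [10] T

Answer: normal form = T  (in 10 steps)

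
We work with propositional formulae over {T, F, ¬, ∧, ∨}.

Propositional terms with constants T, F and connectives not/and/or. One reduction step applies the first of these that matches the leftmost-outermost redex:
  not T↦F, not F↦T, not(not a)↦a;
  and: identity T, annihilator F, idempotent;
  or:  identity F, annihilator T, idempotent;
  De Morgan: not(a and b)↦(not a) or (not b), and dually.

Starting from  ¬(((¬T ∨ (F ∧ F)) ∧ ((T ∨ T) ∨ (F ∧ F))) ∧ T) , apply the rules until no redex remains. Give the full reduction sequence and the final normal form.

Answer: normal form = T  (in 10 steps)

Working:
  start: ¬(((¬T ∨ (F ∧ F)) ∧ ((T ∨ T) ∨ (F ∧ F))) ∧ T)
  →1  ¬((¬T ∨ (F ∧ F)) ∧ ((T ∨ T) ∨ (F ∧ F))) ∨ ¬T
  →2  (¬(¬T ∨ (F ∧ F)) ∨ ¬((T ∨ T) ∨ (F ∧ F))) ∨ ¬T
  →3  ((¬¬T ∧ ¬(F ∧ F)) ∨ ¬((T ∨ T) ∨ (F ∧ F))) ∨ ¬T
  →4  ((T ∧ ¬(F ∧ F)) ∨ ¬((T ∨ T) ∨ (F ∧ F))) ∨ ¬T
  →5  (¬(F ∧ F) ∨ ¬((T ∨ T) ∨ (F ∧ F))) ∨ ¬T
  →6  ((¬F ∨ ¬F) ∨ ¬((T ∨ T) ∨ (F ∧ F))) ∨ ¬T
  →7  (¬F ∨ ¬((T ∨ T) ∨ (F ∧ F))) ∨ ¬T
  →8  (T ∨ ¬((T ∨ T) ∨ (F ∧ F))) ∨ ¬T
  →9  T ∨ ¬T
  →10  T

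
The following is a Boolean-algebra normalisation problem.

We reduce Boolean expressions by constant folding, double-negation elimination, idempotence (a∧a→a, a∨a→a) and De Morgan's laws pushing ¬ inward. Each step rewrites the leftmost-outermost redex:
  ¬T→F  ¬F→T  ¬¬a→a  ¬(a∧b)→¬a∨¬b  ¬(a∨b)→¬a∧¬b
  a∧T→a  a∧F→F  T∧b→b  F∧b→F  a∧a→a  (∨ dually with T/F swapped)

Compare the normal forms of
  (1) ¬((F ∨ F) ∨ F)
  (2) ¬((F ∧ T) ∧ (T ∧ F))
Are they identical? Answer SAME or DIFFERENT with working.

Term A:
  start: ¬((F ∨ F) ∨ F)
  [1] ¬(F ∨ F) ∧ ¬F
  [2] (¬F ∧ ¬F) ∧ ¬F
  [3] ¬F ∧ ¬F
  [4] ¬F
  [5] T

Term B:
  start: ¬((F ∧ T) ∧ (T ∧ F))
  [1] ¬(F ∧ T) ∨ ¬(T ∧ F)
  [2] (¬F ∨ ¬T) ∨ ¬(T ∧ F)
  [3] (T ∨ ¬T) ∨ ¬(T ∧ F)
  [4] T ∨ ¬(T ∧ F)
  [5] T

Answer: SAME — A ⇓ T, B ⇓ T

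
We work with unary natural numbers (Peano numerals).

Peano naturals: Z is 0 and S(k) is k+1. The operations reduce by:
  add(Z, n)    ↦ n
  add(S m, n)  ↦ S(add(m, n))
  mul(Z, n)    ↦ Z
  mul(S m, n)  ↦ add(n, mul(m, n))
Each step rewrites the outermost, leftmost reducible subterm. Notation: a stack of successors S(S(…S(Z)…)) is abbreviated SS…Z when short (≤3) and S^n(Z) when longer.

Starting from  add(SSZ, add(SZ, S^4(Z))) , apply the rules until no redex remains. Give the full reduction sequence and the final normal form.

  start: add(SSZ, add(SZ, S^4(Z)))
  step 1: S(add(SZ, add(SZ, S^4(Z))))
  step 2: S(S(add(Z, add(SZ, S^4(Z)))))
  step 3: S(S(add(SZ, S^4(Z))))
  step 4: S(S(S(add(Z, S^4(Z)))))
  step 5: S^7(Z)

Answer: normal form = S^7(Z)  (in 5 steps)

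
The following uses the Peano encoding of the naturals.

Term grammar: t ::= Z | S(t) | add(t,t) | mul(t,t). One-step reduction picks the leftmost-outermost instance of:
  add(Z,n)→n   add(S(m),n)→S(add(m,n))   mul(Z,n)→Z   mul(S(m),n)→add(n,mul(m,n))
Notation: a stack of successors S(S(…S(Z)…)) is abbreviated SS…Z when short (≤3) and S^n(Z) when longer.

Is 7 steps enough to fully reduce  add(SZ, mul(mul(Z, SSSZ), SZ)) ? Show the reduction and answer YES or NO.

  start: add(SZ, mul(mul(Z, SSSZ), SZ))
  [1] S(add(Z, mul(mul(Z, SSSZ), SZ)))
  [2] S(mul(mul(Z, SSSZ), SZ))
  [3] S(mul(Z, SZ))
  [4] SZ

Answer: YES — reaches normal form SZ in 4 ≤ 7 steps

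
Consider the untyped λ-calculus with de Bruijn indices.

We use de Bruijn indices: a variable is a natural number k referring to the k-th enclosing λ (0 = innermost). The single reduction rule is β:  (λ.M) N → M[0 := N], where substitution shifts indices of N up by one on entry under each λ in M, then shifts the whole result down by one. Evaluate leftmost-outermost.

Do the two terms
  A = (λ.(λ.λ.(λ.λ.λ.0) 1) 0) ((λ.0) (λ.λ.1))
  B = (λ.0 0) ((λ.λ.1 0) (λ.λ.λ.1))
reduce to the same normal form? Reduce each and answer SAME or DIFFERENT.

Answer: DIFFERENT — A ⇓ λ.λ.λ.0, B ⇓ λ.λ.1

Working:
Term A:
  start: (λ.(λ.λ.(λ.λ.λ.0) 1) 0) ((λ.0) (λ.λ.1))
  →1  (λ.λ.(λ.λ.λ.0) 1) ((λ.0) (λ.λ.1))
  →2  λ.(λ.λ.λ.0) ((λ.0) (λ.λ.1))
  →3  λ.λ.λ.0

Term B:
  start: (λ.0 0) ((λ.λ.1 0) (λ.λ.λ.1))
  →1  (λ.λ.1 0) (λ.λ.λ.1) ((λ.λ.1 0) (λ.λ.λ.1))
  →2  (λ.(λ.λ.λ.1) 0) ((λ.λ.1 0) (λ.λ.λ.1))
  →3  (λ.λ.λ.1) ((λ.λ.1 0) (λ.λ.λ.1))
  →4  λ.λ.1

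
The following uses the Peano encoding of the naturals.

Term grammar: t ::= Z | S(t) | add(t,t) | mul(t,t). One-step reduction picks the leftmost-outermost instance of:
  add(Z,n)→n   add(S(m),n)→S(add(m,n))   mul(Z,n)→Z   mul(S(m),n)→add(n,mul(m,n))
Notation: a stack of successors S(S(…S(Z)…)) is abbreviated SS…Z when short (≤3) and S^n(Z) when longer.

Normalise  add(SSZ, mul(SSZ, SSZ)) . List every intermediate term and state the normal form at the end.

Answer: normal form = S^6(Z)  (in 12 steps)

Working:
  start: add(SSZ, mul(SSZ, SSZ))
  step 1: S(add(SZ, mul(SSZ, SSZ)))
  step 2: S(S(add(Z, mul(SSZ, SSZ))))
  step 3: S(S(mul(SSZ, SSZ)))
  step 4: S(S(add(SSZ, mul(SZ, SSZ))))
  step 5: S(S(S(add(SZ, mul(SZ, SSZ)))))
  step 6: S(S(S(S(add(Z, mul(SZ, SSZ))))))
  step 7: S(S(S(S(mul(SZ, SSZ)))))
  step 8: S(S(S(S(add(SSZ, mul(Z, SSZ))))))
  step 9: S(S(S(S(S(add(SZ, mul(Z, SSZ)))))))
  step 10: S(S(S(S(S(S(add(Z, mul(Z, SSZ))))))))
  step 11: S(S(S(S(S(S(mul(Z, SSZ)))))))
  step 12: S^6(Z)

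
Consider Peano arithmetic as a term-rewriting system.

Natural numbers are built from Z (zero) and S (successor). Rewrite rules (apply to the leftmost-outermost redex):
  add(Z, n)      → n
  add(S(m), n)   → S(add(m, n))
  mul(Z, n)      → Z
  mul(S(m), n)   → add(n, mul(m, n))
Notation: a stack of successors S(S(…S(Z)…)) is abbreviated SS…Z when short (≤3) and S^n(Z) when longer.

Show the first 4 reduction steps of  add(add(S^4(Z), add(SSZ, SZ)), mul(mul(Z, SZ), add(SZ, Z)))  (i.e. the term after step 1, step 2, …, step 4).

  start: add(add(S^4(Z), add(SSZ, SZ)), mul(mul(Z, SZ), add(SZ, Z)))
  [1] add(S(add(SSSZ, add(SSZ, SZ))), mul(mul(Z, SZ), add(SZ, Z)))
  [2] S(add(add(SSSZ, add(SSZ, SZ)), mul(mul(Z, SZ), add(SZ, Z))))
  [3] S(add(S(add(SSZ, add(SSZ, SZ))), mul(mul(Z, SZ), add(SZ, Z))))
  [4] S(S(add(add(SSZ, add(SSZ, SZ)), mul(mul(Z, SZ), add(SZ, Z)))))

Answer: after 4 steps: S(S(add(add(SSZ, add(SSZ, SZ)), mul(mul(Z, SZ), add(SZ, Z)))))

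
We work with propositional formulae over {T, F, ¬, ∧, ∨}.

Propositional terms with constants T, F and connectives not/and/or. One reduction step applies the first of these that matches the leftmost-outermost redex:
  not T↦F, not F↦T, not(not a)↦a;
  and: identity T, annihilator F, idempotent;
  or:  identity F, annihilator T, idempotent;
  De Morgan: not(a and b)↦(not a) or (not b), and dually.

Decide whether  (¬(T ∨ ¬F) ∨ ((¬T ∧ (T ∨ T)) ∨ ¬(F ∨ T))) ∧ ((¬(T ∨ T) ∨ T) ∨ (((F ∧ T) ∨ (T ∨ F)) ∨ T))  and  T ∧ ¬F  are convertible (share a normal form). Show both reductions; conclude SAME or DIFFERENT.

Answer: DIFFERENT — A ⇓ F, B ⇓ T

Derivation:
Term A:
  start: (¬(T ∨ ¬F) ∨ ((¬T ∧ (T ∨ T)) ∨ ¬(F ∨ T))) ∧ ((¬(T ∨ T) ∨ T) ∨ (((F ∧ T) ∨ (T ∨ F)) ∨ T))
  step 1: ((¬T ∧ ¬¬F) ∨ ((¬T ∧ (T ∨ T)) ∨ ¬(F ∨ T))) ∧ ((¬(T ∨ T) ∨ T) ∨ (((F ∧ T) ∨ (T ∨ F)) ∨ T))
  step 2: ((F ∧ ¬¬F) ∨ ((¬T ∧ (T ∨ T)) ∨ ¬(F ∨ T))) ∧ ((¬(T ∨ T) ∨ T) ∨ (((F ∧ T) ∨ (T ∨ F)) ∨ T))
  step 3: (F ∨ ((¬T ∧ (T ∨ T)) ∨ ¬(F ∨ T))) ∧ ((¬(T ∨ T) ∨ T) ∨ (((F ∧ T) ∨ (T ∨ F)) ∨ T))
  step 4: ((¬T ∧ (T ∨ T)) ∨ ¬(F ∨ T)) ∧ ((¬(T ∨ T) ∨ T) ∨ (((F ∧ T) ∨ (T ∨ F)) ∨ T))
  step 5: ((F ∧ (T ∨ T)) ∨ ¬(F ∨ T)) ∧ ((¬(T ∨ T) ∨ T) ∨ (((F ∧ T) ∨ (T ∨ F)) ∨ T))
  step 6: (F ∨ ¬(F ∨ T)) ∧ ((¬(T ∨ T) ∨ T) ∨ (((F ∧ T) ∨ (T ∨ F)) ∨ T))
  step 7: ¬(F ∨ T) ∧ ((¬(T ∨ T) ∨ T) ∨ (((F ∧ T) ∨ (T ∨ F)) ∨ T))
  step 8: (¬F ∧ ¬T) ∧ ((¬(T ∨ T) ∨ T) ∨ (((F ∧ T) ∨ (T ∨ F)) ∨ T))
  step 9: (T ∧ ¬T) ∧ ((¬(T ∨ T) ∨ T) ∨ (((F ∧ T) ∨ (T ∨ F)) ∨ T))
  step 10: ¬T ∧ ((¬(T ∨ T) ∨ T) ∨ (((F ∧ T) ∨ (T ∨ F)) ∨ T))
  step 11: F ∧ ((¬(T ∨ T) ∨ T) ∨ (((F ∧ T) ∨ (T ∨ F)) ∨ T))
  step 12: F

Term B:
  start: T ∧ ¬F
  step 1: ¬F
  step 2: T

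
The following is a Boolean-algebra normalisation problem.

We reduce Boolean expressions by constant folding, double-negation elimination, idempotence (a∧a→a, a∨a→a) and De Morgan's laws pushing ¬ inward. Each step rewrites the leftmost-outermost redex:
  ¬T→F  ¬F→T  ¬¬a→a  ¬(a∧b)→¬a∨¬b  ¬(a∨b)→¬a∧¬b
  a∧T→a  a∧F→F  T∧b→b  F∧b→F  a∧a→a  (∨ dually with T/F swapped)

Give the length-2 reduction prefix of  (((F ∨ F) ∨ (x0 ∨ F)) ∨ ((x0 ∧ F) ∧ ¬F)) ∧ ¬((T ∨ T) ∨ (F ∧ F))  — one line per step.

  start: (((F ∨ F) ∨ (x0 ∨ F)) ∨ ((x0 ∧ F) ∧ ¬F)) ∧ ¬((T ∨ T) ∨ (F ∧ F))
  [1] ((F ∨ (x0 ∨ F)) ∨ ((x0 ∧ F) ∧ ¬F)) ∧ ¬((T ∨ T) ∨ (F ∧ F))
  [2] ((x0 ∨ F) ∨ ((x0 ∧ F) ∧ ¬F)) ∧ ¬((T ∨ T) ∨ (F ∧ F))

Answer: after 2 steps: ((x0 ∨ F) ∨ ((x0 ∧ F) ∧ ¬F)) ∧ ¬((T ∨ T) ∨ (F ∧ F))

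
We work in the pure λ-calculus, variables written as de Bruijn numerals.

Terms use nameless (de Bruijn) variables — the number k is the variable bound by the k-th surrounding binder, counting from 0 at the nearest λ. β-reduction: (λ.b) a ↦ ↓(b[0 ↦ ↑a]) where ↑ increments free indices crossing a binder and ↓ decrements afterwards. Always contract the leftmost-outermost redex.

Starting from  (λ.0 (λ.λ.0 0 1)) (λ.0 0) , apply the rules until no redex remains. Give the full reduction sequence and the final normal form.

Answer: normal form = λ.0 0 (λ.λ.0 0 1)  (in 3 steps)

Derivation:
  start: (λ.0 (λ.λ.0 0 1)) (λ.0 0)
  step 1: (λ.0 0) (λ.λ.0 0 1)
  step 2: (λ.λ.0 0 1) (λ.λ.0 0 1)
  step 3: λ.0 0 (λ.λ.0 0 1)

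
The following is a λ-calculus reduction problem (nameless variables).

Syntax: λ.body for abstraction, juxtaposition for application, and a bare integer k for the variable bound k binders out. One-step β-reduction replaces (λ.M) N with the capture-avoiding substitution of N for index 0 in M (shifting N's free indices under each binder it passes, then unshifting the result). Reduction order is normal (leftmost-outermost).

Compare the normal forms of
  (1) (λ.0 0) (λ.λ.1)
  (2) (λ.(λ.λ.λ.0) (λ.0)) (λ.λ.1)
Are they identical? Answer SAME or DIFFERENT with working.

Term A:
  start: (λ.0 0) (λ.λ.1)
  [1] (λ.λ.1) (λ.λ.1)
  [2] λ.λ.λ.1

Term B:
  start: (λ.(λ.λ.λ.0) (λ.0)) (λ.λ.1)
  [1] (λ.λ.λ.0) (λ.0)
  [2] λ.λ.0

Answer: DIFFERENT — A ⇓ λ.λ.λ.1, B ⇓ λ.λ.0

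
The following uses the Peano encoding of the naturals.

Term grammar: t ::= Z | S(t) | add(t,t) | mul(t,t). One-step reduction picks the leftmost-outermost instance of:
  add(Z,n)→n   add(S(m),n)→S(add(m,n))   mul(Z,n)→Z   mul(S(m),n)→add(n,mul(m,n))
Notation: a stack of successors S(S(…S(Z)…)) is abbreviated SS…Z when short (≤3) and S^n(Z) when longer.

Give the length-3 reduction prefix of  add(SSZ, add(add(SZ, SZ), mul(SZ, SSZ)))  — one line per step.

Answer: after 3 steps: S(S(add(add(SZ, SZ), mul(SZ, SSZ))))

Working:
  start: add(SSZ, add(add(SZ, SZ), mul(SZ, SSZ)))
  [1] S(add(SZ, add(add(SZ, SZ), mul(SZ, SSZ))))
  [2] S(S(add(Z, add(add(SZ, SZ), mul(SZ, SSZ)))))
  [3] S(S(add(add(SZ, SZ), mul(SZ, SSZ))))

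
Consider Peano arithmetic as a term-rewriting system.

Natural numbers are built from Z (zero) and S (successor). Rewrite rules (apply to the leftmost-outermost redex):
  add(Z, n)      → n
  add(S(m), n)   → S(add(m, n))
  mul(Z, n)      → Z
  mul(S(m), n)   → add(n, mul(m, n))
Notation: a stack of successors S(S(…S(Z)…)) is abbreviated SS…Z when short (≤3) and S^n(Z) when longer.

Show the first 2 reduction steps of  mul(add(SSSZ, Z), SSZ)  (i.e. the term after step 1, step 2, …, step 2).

Answer: after 2 steps: add(SSZ, mul(add(SSZ, Z), SSZ))

Working:
  start: mul(add(SSSZ, Z), SSZ)
  →1  mul(S(add(SSZ, Z)), SSZ)
  →2  add(SSZ, mul(add(SSZ, Z), SSZ))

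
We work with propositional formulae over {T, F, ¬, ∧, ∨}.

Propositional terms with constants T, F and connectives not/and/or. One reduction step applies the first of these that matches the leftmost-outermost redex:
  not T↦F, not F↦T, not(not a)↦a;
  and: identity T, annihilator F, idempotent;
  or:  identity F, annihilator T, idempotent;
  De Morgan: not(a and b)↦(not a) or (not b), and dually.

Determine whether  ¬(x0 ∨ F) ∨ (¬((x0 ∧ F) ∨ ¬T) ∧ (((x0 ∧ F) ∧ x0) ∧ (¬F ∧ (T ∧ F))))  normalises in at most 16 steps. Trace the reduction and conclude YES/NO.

Answer: YES — reaches normal form ¬x0 in 14 ≤ 16 steps

Working:
  start: ¬(x0 ∨ F) ∨ (¬((x0 ∧ F) ∨ ¬T) ∧ (((x0 ∧ F) ∧ x0) ∧ (¬F ∧ (T ∧ F))))
  step 1: (¬x0 ∧ ¬F) ∨ (¬((x0 ∧ F) ∨ ¬T) ∧ (((x0 ∧ F) ∧ x0) ∧ (¬F ∧ (T ∧ F))))
  step 2: (¬x0 ∧ T) ∨ (¬((x0 ∧ F) ∨ ¬T) ∧ (((x0 ∧ F) ∧ x0) ∧ (¬F ∧ (T ∧ F))))
  step 3: ¬x0 ∨ (¬((x0 ∧ F) ∨ ¬T) ∧ (((x0 ∧ F) ∧ x0) ∧ (¬F ∧ (T ∧ F))))
  step 4: ¬x0 ∨ ((¬(x0 ∧ F) ∧ ¬¬T) ∧ (((x0 ∧ F) ∧ x0) ∧ (¬F ∧ (T ∧ F))))
  step 5: ¬x0 ∨ (((¬x0 ∨ ¬F) ∧ ¬¬T) ∧ (((x0 ∧ F) ∧ x0) ∧ (¬F ∧ (T ∧ F))))
  step 6: ¬x0 ∨ (((¬x0 ∨ T) ∧ ¬¬T) ∧ (((x0 ∧ F) ∧ x0) ∧ (¬F ∧ (T ∧ F))))
  step 7: ¬x0 ∨ ((T ∧ ¬¬T) ∧ (((x0 ∧ F) ∧ x0) ∧ (¬F ∧ (T ∧ F))))
  step 8: ¬x0 ∨ (¬¬T ∧ (((x0 ∧ F) ∧ x0) ∧ (¬F ∧ (T ∧ F))))
  step 9: ¬x0 ∨ (T ∧ (((x0 ∧ F) ∧ x0) ∧ (¬F ∧ (T ∧ F))))
  step 10: ¬x0 ∨ (((x0 ∧ F) ∧ x0) ∧ (¬F ∧ (T ∧ F)))
  step 11: ¬x0 ∨ ((F ∧ x0) ∧ (¬F ∧ (T ∧ F)))
  step 12: ¬x0 ∨ (F ∧ (¬F ∧ (T ∧ F)))
  step 13: ¬x0 ∨ F
  step 14: ¬x0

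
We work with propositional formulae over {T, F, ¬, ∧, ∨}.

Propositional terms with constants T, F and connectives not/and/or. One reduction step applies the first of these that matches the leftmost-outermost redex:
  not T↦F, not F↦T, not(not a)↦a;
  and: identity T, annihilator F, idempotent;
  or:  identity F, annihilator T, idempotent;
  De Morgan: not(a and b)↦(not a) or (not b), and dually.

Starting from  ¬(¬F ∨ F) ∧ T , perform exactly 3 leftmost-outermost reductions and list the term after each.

Answer: after 3 steps: F ∧ ¬F

Reduction:
  start: ¬(¬F ∨ F) ∧ T
  [1] ¬(¬F ∨ F)
  [2] ¬¬F ∧ ¬F
  [3] F ∧ ¬F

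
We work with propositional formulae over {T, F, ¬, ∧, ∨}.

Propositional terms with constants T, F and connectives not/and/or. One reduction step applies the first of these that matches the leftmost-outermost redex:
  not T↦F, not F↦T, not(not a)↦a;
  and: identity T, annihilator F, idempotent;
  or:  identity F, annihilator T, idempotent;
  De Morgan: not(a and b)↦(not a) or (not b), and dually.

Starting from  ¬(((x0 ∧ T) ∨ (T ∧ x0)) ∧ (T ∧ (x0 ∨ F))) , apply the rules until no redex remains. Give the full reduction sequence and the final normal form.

  start: ¬(((x0 ∧ T) ∨ (T ∧ x0)) ∧ (T ∧ (x0 ∨ F)))
  step 1: ¬((x0 ∧ T) ∨ (T ∧ x0)) ∨ ¬(T ∧ (x0 ∨ F))
  step 2: (¬(x0 ∧ T) ∧ ¬(T ∧ x0)) ∨ ¬(T ∧ (x0 ∨ F))
  step 3: ((¬x0 ∨ ¬T) ∧ ¬(T ∧ x0)) ∨ ¬(T ∧ (x0 ∨ F))
  step 4: ((¬x0 ∨ F) ∧ ¬(T ∧ x0)) ∨ ¬(T ∧ (x0 ∨ F))
  step 5: (¬x0 ∧ ¬(T ∧ x0)) ∨ ¬(T ∧ (x0 ∨ F))
  step 6: (¬x0 ∧ (¬T ∨ ¬x0)) ∨ ¬(T ∧ (x0 ∨ F))
  step 7: (¬x0 ∧ (F ∨ ¬x0)) ∨ ¬(T ∧ (x0 ∨ F))
  step 8: (¬x0 ∧ ¬x0) ∨ ¬(T ∧ (x0 ∨ F))
  step 9: ¬x0 ∨ ¬(T ∧ (x0 ∨ F))
  step 10: ¬x0 ∨ (¬T ∨ ¬(x0 ∨ F))
  step 11: ¬x0 ∨ (F ∨ ¬(x0 ∨ F))
  step 12: ¬x0 ∨ ¬(x0 ∨ F)
  step 13: ¬x0 ∨ (¬x0 ∧ ¬F)
  step 14: ¬x0 ∨ (¬x0 ∧ T)
  step 15: ¬x0 ∨ ¬x0
  step 16: ¬x0

Answer: normal form = ¬x0  (in 16 steps)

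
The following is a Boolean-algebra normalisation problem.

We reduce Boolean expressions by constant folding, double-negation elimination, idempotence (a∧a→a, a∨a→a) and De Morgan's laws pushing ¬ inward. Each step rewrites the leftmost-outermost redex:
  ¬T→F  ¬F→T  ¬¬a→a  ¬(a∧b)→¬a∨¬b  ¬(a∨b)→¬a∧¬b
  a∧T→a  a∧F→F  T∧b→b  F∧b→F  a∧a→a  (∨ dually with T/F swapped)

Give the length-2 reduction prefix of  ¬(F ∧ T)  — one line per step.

Answer: after 2 steps: T ∨ ¬T

Reduction:
  start: ¬(F ∧ T)
  [1] ¬F ∨ ¬T
  [2] T ∨ ¬T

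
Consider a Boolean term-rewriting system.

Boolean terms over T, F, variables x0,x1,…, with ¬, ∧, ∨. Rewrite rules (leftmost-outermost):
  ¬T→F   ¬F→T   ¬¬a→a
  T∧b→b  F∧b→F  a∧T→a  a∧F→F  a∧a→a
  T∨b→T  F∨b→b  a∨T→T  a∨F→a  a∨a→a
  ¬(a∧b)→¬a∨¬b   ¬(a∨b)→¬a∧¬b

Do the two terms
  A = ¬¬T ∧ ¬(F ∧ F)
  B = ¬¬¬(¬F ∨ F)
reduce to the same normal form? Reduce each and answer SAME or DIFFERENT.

Term A:
  start: ¬¬T ∧ ¬(F ∧ F)
  →1  T ∧ ¬(F ∧ F)
  →2  ¬(F ∧ F)
  →3  ¬F ∨ ¬F
  →4  ¬F
  →5  T

Term B:
  start: ¬¬¬(¬F ∨ F)
  →1  ¬(¬F ∨ F)
  →2  ¬¬F ∧ ¬F
  →3  F ∧ ¬F
  →4  F

Answer: DIFFERENT — A ⇓ T, B ⇓ F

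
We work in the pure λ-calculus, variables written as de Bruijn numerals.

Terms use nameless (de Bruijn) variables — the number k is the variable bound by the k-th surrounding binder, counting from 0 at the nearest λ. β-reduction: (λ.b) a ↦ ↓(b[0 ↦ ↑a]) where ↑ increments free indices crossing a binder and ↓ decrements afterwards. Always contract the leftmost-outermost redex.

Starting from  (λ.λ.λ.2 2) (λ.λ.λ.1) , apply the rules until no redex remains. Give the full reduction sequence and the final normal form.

  start: (λ.λ.λ.2 2) (λ.λ.λ.1)
  →1  λ.λ.(λ.λ.λ.1) (λ.λ.λ.1)
  →2  λ.λ.λ.λ.1

Answer: normal form = λ.λ.λ.λ.1  (in 2 steps)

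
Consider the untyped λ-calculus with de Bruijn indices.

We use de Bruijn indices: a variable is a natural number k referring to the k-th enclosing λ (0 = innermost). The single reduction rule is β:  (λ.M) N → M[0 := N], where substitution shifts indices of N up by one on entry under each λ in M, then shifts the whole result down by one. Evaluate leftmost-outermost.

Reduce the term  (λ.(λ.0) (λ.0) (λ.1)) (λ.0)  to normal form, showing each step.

  start: (λ.(λ.0) (λ.0) (λ.1)) (λ.0)
  →1  (λ.0) (λ.0) (λ.λ.0)
  →2  (λ.0) (λ.λ.0)
  →3  λ.λ.0

Answer: normal form = λ.λ.0  (in 3 steps)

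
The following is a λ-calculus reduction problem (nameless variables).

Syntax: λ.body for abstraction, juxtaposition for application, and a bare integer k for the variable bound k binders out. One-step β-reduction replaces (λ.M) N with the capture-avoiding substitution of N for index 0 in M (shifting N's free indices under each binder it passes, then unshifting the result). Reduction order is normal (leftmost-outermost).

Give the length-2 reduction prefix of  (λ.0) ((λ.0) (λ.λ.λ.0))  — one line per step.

Answer: after 2 steps: λ.λ.λ.0

Derivation:
  start: (λ.0) ((λ.0) (λ.λ.λ.0))
  [1] (λ.0) (λ.λ.λ.0)
  [2] λ.λ.λ.0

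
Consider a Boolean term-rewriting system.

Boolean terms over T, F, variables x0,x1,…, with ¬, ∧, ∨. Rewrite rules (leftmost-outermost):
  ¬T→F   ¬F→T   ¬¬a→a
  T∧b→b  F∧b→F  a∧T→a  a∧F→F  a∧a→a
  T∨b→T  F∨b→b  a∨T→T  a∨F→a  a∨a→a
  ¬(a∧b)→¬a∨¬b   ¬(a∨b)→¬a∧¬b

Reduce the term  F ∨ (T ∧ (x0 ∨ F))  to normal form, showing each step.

  start: F ∨ (T ∧ (x0 ∨ F))
  →1  T ∧ (x0 ∨ F)
  →2  x0 ∨ F
  →3  x0

Answer: normal form = x0  (in 3 steps)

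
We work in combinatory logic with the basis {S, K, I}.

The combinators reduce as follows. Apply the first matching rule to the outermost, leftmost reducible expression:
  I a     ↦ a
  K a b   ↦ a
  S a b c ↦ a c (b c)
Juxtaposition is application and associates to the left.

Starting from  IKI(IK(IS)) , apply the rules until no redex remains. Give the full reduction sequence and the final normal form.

  start: IKI(IK(IS))
  →1  KI(IK(IS))
  →2  I

Answer: normal form = I  (in 2 steps)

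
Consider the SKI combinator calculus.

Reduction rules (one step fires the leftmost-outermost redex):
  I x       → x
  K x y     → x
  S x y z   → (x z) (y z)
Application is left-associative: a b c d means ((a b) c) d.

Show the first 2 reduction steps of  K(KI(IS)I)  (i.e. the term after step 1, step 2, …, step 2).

Answer: after 2 steps: KI

Reduction:
  start: K(KI(IS)I)
  [1] K(II)
  [2] KI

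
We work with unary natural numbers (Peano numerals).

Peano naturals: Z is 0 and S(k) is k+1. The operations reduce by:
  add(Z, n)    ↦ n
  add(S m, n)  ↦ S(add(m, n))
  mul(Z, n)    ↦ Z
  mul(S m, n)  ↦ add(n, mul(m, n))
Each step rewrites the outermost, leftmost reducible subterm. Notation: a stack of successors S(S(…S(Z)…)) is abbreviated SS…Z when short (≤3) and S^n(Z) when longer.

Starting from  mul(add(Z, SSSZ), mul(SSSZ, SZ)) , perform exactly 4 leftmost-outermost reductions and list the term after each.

  start: mul(add(Z, SSSZ), mul(SSSZ, SZ))
  [1] mul(SSSZ, mul(SSSZ, SZ))
  [2] add(mul(SSSZ, SZ), mul(SSZ, mul(SSSZ, SZ)))
  [3] add(add(SZ, mul(SSZ, SZ)), mul(SSZ, mul(SSSZ, SZ)))
  [4] add(S(add(Z, mul(SSZ, SZ))), mul(SSZ, mul(SSSZ, SZ)))

Answer: after 4 steps: add(S(add(Z, mul(SSZ, SZ))), mul(SSZ, mul(SSSZ, SZ)))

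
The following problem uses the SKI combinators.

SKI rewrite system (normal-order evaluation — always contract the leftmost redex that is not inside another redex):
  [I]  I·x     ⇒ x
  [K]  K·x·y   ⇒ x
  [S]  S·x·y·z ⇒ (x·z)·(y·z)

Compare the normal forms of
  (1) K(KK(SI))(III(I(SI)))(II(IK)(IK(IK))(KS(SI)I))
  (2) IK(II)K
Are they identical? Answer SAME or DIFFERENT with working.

Answer: DIFFERENT — A ⇓ K(KK), B ⇓ I

Reduction:
Term A:
  start: K(KK(SI))(III(I(SI)))(II(IK)(IK(IK))(KS(SI)I))
  [1] KK(SI)(II(IK)(IK(IK))(KS(SI)I))
  [2] K(II(IK)(IK(IK))(KS(SI)I))
  [3] K(I(IK)(IK(IK))(KS(SI)I))
  [4] K(IK(IK(IK))(KS(SI)I))
  [5] K(K(IK(IK))(KS(SI)I))
  [6] K(IK(IK))
  [7] K(K(IK))
  [8] K(KK)

Term B:
  start: IK(II)K
  [1] K(II)K
  [2] II
  [3] I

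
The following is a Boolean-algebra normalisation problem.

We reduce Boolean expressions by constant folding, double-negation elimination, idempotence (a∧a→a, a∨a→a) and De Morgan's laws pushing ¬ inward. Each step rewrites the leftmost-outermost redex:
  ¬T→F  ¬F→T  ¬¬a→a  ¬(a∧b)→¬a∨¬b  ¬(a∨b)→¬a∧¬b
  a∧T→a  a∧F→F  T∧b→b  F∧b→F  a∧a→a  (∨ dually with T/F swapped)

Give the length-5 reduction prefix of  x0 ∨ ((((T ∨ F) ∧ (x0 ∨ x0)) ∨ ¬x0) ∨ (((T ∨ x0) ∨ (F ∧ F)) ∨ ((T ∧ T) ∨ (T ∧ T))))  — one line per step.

Answer: after 5 steps: x0 ∨ ((x0 ∨ ¬x0) ∨ (T ∨ ((T ∧ T) ∨ (T ∧ T))))

Working:
  start: x0 ∨ ((((T ∨ F) ∧ (x0 ∨ x0)) ∨ ¬x0) ∨ (((T ∨ x0) ∨ (F ∧ F)) ∨ ((T ∧ T) ∨ (T ∧ T))))
  →1  x0 ∨ (((T ∧ (x0 ∨ x0)) ∨ ¬x0) ∨ (((T ∨ x0) ∨ (F ∧ F)) ∨ ((T ∧ T) ∨ (T ∧ T))))
  →2  x0 ∨ (((x0 ∨ x0) ∨ ¬x0) ∨ (((T ∨ x0) ∨ (F ∧ F)) ∨ ((T ∧ T) ∨ (T ∧ T))))
  →3  x0 ∨ ((x0 ∨ ¬x0) ∨ (((T ∨ x0) ∨ (F ∧ F)) ∨ ((T ∧ T) ∨ (T ∧ T))))
  →4  x0 ∨ ((x0 ∨ ¬x0) ∨ ((T ∨ (F ∧ F)) ∨ ((T ∧ T) ∨ (T ∧ T))))
  →5  x0 ∨ ((x0 ∨ ¬x0) ∨ (T ∨ ((T ∧ T) ∨ (T ∧ T))))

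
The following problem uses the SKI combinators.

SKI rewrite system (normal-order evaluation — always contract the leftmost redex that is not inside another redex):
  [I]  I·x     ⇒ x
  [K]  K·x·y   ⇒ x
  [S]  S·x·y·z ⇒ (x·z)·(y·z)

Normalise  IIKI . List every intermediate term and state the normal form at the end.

Answer: normal form = KI  (in 2 steps)

Working:
  start: IIKI
  step 1: IKI
  step 2: KI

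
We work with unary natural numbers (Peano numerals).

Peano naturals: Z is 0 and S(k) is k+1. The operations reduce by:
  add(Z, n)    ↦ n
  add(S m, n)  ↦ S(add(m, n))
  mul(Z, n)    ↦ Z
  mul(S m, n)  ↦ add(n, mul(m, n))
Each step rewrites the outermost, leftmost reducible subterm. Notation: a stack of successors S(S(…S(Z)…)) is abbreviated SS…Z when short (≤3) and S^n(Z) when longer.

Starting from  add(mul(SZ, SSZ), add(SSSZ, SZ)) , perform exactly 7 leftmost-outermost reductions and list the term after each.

  start: add(mul(SZ, SSZ), add(SSSZ, SZ))
  [1] add(add(SSZ, mul(Z, SSZ)), add(SSSZ, SZ))
  [2] add(S(add(SZ, mul(Z, SSZ))), add(SSSZ, SZ))
  [3] S(add(add(SZ, mul(Z, SSZ)), add(SSSZ, SZ)))
  [4] S(add(S(add(Z, mul(Z, SSZ))), add(SSSZ, SZ)))
  [5] S(S(add(add(Z, mul(Z, SSZ)), add(SSSZ, SZ))))
  [6] S(S(add(mul(Z, SSZ), add(SSSZ, SZ))))
  [7] S(S(add(Z, add(SSSZ, SZ))))

Answer: after 7 steps: S(S(add(Z, add(SSSZ, SZ))))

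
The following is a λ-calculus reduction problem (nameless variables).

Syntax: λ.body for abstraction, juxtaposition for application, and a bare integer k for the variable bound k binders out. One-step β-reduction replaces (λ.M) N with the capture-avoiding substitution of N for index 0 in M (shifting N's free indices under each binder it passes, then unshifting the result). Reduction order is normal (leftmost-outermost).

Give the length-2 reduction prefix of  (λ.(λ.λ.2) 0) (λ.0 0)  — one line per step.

Answer: after 2 steps: λ.λ.0 0

Derivation:
  start: (λ.(λ.λ.2) 0) (λ.0 0)
  →1  (λ.λ.λ.0 0) (λ.0 0)
  →2  λ.λ.0 0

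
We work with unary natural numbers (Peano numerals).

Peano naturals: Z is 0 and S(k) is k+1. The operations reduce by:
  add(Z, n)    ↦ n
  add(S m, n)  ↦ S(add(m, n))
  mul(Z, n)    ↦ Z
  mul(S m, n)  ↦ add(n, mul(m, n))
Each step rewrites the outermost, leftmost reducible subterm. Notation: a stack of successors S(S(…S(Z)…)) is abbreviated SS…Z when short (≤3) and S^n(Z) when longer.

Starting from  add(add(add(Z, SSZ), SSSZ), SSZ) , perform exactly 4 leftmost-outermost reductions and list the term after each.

Answer: after 4 steps: S(add(S(add(Z, SSSZ)), SSZ))

Reduction:
  start: add(add(add(Z, SSZ), SSSZ), SSZ)
  →1  add(add(SSZ, SSSZ), SSZ)
  →2  add(S(add(SZ, SSSZ)), SSZ)
  →3  S(add(add(SZ, SSSZ), SSZ))
  →4  S(add(S(add(Z, SSSZ)), SSZ))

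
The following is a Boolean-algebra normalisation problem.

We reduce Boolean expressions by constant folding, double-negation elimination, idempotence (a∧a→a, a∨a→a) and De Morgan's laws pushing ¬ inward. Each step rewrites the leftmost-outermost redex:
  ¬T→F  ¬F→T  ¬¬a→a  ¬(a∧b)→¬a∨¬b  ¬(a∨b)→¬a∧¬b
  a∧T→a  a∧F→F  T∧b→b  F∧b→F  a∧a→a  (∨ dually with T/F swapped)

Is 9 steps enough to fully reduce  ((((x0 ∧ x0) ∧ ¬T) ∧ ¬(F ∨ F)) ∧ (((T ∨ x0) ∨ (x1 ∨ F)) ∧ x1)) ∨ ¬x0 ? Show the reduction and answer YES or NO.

  start: ((((x0 ∧ x0) ∧ ¬T) ∧ ¬(F ∨ F)) ∧ (((T ∨ x0) ∨ (x1 ∨ F)) ∧ x1)) ∨ ¬x0
  [1] (((x0 ∧ ¬T) ∧ ¬(F ∨ F)) ∧ (((T ∨ x0) ∨ (x1 ∨ F)) ∧ x1)) ∨ ¬x0
  [2] (((x0 ∧ F) ∧ ¬(F ∨ F)) ∧ (((T ∨ x0) ∨ (x1 ∨ F)) ∧ x1)) ∨ ¬x0
  [3] ((F ∧ ¬(F ∨ F)) ∧ (((T ∨ x0) ∨ (x1 ∨ F)) ∧ x1)) ∨ ¬x0
  [4] (F ∧ (((T ∨ x0) ∨ (x1 ∨ F)) ∧ x1)) ∨ ¬x0
  [5] F ∨ ¬x0
  [6] ¬x0

Answer: YES — reaches normal form ¬x0 in 6 ≤ 9 steps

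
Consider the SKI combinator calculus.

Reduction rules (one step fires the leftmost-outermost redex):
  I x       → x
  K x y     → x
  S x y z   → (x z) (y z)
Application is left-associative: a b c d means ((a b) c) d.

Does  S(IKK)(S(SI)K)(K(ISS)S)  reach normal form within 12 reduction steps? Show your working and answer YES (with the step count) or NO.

Answer: YES — reaches normal form K(SS) in 9 ≤ 12 steps

Reduction:
  start: S(IKK)(S(SI)K)(K(ISS)S)
  [1] IKK(K(ISS)S)(S(SI)K(K(ISS)S))
  [2] KK(K(ISS)S)(S(SI)K(K(ISS)S))
  [3] K(S(SI)K(K(ISS)S))
  [4] K(SI(K(ISS)S)(K(K(ISS)S)))
  [5] K(I(K(K(ISS)S))(K(ISS)S(K(K(ISS)S))))
  [6] K(K(K(ISS)S)(K(ISS)S(K(K(ISS)S))))
  [7] K(K(ISS)S)
  [8] K(ISS)
  [9] K(SS)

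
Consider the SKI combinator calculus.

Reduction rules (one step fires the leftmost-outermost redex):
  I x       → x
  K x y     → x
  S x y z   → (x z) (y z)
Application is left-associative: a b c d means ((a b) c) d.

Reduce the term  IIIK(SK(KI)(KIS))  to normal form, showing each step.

Answer: normal form = KI  (in 6 steps)

Working:
  start: IIIK(SK(KI)(KIS))
  [1] IIK(SK(KI)(KIS))
  [2] IK(SK(KI)(KIS))
  [3] K(SK(KI)(KIS))
  [4] K(K(KIS)(KI(KIS)))
  [5] K(KIS)
  [6] KI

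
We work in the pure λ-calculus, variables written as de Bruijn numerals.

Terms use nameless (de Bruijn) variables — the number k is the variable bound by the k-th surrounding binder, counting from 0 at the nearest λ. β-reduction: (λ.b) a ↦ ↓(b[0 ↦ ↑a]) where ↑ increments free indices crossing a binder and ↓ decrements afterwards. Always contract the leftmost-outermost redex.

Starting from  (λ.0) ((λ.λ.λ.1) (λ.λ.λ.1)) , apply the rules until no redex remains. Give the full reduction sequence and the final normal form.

Answer: normal form = λ.λ.1  (in 2 steps)

Working:
  start: (λ.0) ((λ.λ.λ.1) (λ.λ.λ.1))
  step 1: (λ.λ.λ.1) (λ.λ.λ.1)
  step 2: λ.λ.1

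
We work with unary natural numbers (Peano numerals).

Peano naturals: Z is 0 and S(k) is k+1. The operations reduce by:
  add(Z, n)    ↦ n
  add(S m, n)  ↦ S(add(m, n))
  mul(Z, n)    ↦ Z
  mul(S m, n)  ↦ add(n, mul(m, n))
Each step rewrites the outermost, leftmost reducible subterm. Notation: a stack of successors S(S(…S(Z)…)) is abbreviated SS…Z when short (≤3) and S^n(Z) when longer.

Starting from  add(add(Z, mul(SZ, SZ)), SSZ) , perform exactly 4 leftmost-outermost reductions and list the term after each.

Answer: after 4 steps: S(add(add(Z, mul(Z, SZ)), SSZ))

Derivation:
  start: add(add(Z, mul(SZ, SZ)), SSZ)
  [1] add(mul(SZ, SZ), SSZ)
  [2] add(add(SZ, mul(Z, SZ)), SSZ)
  [3] add(S(add(Z, mul(Z, SZ))), SSZ)
  [4] S(add(add(Z, mul(Z, SZ)), SSZ))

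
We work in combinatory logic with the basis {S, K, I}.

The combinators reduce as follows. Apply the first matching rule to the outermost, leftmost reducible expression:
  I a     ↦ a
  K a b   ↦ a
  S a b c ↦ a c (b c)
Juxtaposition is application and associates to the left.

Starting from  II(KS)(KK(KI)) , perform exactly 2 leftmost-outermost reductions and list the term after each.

Answer: after 2 steps: KS(KK(KI))

Derivation:
  start: II(KS)(KK(KI))
  [1] I(KS)(KK(KI))
  [2] KS(KK(KI))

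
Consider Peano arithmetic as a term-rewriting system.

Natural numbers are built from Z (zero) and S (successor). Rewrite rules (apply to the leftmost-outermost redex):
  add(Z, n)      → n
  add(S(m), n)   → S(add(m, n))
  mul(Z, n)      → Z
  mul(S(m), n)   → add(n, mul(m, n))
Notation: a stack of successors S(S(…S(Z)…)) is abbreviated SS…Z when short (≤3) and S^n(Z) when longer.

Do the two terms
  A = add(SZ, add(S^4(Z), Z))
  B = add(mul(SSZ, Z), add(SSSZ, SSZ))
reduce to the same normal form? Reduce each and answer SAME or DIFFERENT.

Term A:
  start: add(SZ, add(S^4(Z), Z))
  [1] S(add(Z, add(S^4(Z), Z)))
  [2] S(add(S^4(Z), Z))
  [3] S(S(add(SSSZ, Z)))
  [4] S(S(S(add(SSZ, Z))))
  [5] S(S(S(S(add(SZ, Z)))))
  [6] S(S(S(S(S(add(Z, Z))))))
  [7] S^5(Z)

Term B:
  start: add(mul(SSZ, Z), add(SSSZ, SSZ))
  [1] add(add(Z, mul(SZ, Z)), add(SSSZ, SSZ))
  [2] add(mul(SZ, Z), add(SSSZ, SSZ))
  [3] add(add(Z, mul(Z, Z)), add(SSSZ, SSZ))
  [4] add(mul(Z, Z), add(SSSZ, SSZ))
  [5] add(Z, add(SSSZ, SSZ))
  [6] add(SSSZ, SSZ)
  [7] S(add(SSZ, SSZ))
  [8] S(S(add(SZ, SSZ)))
  [9] S(S(S(add(Z, SSZ))))
  [10] S^5(Z)

Answer: SAME — A ⇓ S^5(Z), B ⇓ S^5(Z)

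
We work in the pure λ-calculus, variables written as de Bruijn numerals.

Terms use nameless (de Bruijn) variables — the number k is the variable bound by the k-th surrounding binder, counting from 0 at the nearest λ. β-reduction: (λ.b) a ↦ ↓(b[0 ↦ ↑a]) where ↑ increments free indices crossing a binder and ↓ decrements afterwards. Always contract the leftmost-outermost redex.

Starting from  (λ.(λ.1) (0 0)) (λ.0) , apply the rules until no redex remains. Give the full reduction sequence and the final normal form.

  start: (λ.(λ.1) (0 0)) (λ.0)
  step 1: (λ.λ.0) ((λ.0) (λ.0))
  step 2: λ.0

Answer: normal form = λ.0  (in 2 steps)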